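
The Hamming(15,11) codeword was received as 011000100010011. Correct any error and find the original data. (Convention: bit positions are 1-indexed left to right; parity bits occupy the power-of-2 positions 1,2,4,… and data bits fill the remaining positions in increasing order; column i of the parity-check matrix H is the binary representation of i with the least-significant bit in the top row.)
Syndrome s = H · r^T (mod 2), r = 011000100010011:
  s[0] = (101010101010101)·(011000100010011) mod 2 = 0+0+1+0+0+0+1+0+0+0+1+0+0+0+1 mod 2 = 0
  s[1] = (011001100110011)·(011000100010011) mod 2 = 0+1+1+0+0+0+1+0+0+0+1+0+0+1+1 mod 2 = 0
  s[2] = (000111100001111)·(011000100010011) mod 2 = 0+0+0+0+0+0+1+0+0+0+0+0+0+1+1 mod 2 = 1
  s[3] = (000000011111111)·(011000100010011) mod 2 = 0+0+0+0+0+0+0+0+0+0+1+0+0+1+1 mod 2 = 1
Syndrome = 0011
Column 12 of H equals this syndrome → error at bit 12 (1-indexed).
Flip bit 12: 011000100010011 → 011000100011011
Extract data bits at positions {3,5,6,7,9,10,11,12,13,14,15}: 10010011011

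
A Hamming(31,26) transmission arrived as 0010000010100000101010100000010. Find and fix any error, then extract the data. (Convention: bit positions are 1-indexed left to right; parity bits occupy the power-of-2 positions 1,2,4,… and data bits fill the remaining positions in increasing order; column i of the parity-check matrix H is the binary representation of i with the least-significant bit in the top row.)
Syndrome s = H · r^T (mod 2), r = 0010000010100000101010100000010:
  s[0] = (1010101010101010101010101010101)·(0010000010100000101010100000010) mod 2 = 0+0+1+0+0+0+0+0+1+0+1+0+0+0+0+0+1+0+1+0+1+0+1+0+0+0+0+0+0+0+0 mod 2 = 1
  s[1] = (0110011001100110011001100110011)·(0010000010100000101010100000010) mod 2 = 0+0+1+0+0+0+0+0+0+0+1+0+0+0+0+0+0+0+1+0+0+0+1+0+0+0+0+0+0+1+0 mod 2 = 1
  s[2] = (0001111000011110000111100001111)·(0010000010100000101010100000010) mod 2 = 0+0+0+0+0+0+0+0+0+0+0+0+0+0+0+0+0+0+0+0+1+0+1+0+0+0+0+0+0+1+0 mod 2 = 1
  s[3] = (0000000111111110000000011111111)·(0010000010100000101010100000010) mod 2 = 0+0+0+0+0+0+0+0+1+0+1+0+0+0+0+0+0+0+0+0+0+0+0+0+0+0+0+0+0+1+0 mod 2 = 1
  s[4] = (0000000000000001111111111111111)·(0010000010100000101010100000010) mod 2 = 0+0+0+0+0+0+0+0+0+0+0+0+0+0+0+0+1+0+1+0+1+0+1+0+0+0+0+0+0+1+0 mod 2 = 1
Syndrome = 11111
Column 31 of H equals this syndrome → error at bit 31 (1-indexed).
Flip bit 31: 0010000010100000101010100000010 → 0010000010100000101010100000011
Extract data bits at positions {3,5,6,7,9,10,11,12,13,14,15,17,18,19,20,21,22,23,24,25,26,27,28,29,30,31}: 10001010000101010100000011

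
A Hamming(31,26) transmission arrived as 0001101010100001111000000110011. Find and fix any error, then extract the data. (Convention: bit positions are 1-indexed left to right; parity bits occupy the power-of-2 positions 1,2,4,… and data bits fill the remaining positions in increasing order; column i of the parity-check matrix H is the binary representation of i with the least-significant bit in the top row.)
Syndrome s = H · r^T (mod 2), r = 0001101010100001111000000110011:
  s[0] = (1010101010101010101010101010101)·(0001101010100001111000000110011) mod 2 = 0+0+0+0+1+0+1+0+1+0+1+0+0+0+0+0+1+0+1+0+0+0+0+0+0+0+1+0+0+0+1 mod 2 = 0
  s[1] = (0110011001100110011001100110011)·(0001101010100001111000000110011) mod 2 = 0+0+0+0+0+0+1+0+0+0+1+0+0+0+0+0+0+1+1+0+0+0+0+0+0+1+1+0+0+1+1 mod 2 = 0
  s[2] = (0001111000011110000111100001111)·(0001101010100001111000000110011) mod 2 = 0+0+0+1+1+0+1+0+0+0+0+0+0+0+0+0+0+0+0+0+0+0+0+0+0+0+0+0+0+1+1 mod 2 = 1
  s[3] = (0000000111111110000000011111111)·(0001101010100001111000000110011) mod 2 = 0+0+0+0+0+0+0+0+1+0+1+0+0+0+0+0+0+0+0+0+0+0+0+0+0+1+1+0+0+1+1 mod 2 = 0
  s[4] = (0000000000000001111111111111111)·(0001101010100001111000000110011) mod 2 = 0+0+0+0+0+0+0+0+0+0+0+0+0+0+0+1+1+1+1+0+0+0+0+0+0+1+1+0+0+1+1 mod 2 = 0
Syndrome = 00100
Column 4 of H equals this syndrome → error at bit 4 (1-indexed).
Flip bit 4: 0001101010100001111000000110011 → 0000101010100001111000000110011
Extract data bits at positions {3,5,6,7,9,10,11,12,13,14,15,17,18,19,20,21,22,23,24,25,26,27,28,29,30,31}: 01011010000111000000110011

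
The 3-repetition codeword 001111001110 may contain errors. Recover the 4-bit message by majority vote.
Split into 3-bit blocks and majority-vote each:
  block 1 = 001: 1 ones, 2 zeros → 0
  block 2 = 111: 3 ones, 0 zeros → 1
  block 3 = 001: 1 ones, 2 zeros → 0
  block 4 = 110: 2 ones, 1 zeros → 1
Decoded = 0101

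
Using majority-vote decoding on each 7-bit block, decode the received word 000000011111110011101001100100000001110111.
Split into 7-bit blocks and majority-vote each:
  block 1 = 0000000: 0 ones, 7 zeros → 0
  block 2 = 1111111: 7 ones, 0 zeros → 1
  block 3 = 0011101: 4 ones, 3 zeros → 1
  block 4 = 0011001: 3 ones, 4 zeros → 0
  block 5 = 0000000: 0 ones, 7 zeros → 0
  block 6 = 1110111: 6 ones, 1 zeros → 1
Decoded = 011001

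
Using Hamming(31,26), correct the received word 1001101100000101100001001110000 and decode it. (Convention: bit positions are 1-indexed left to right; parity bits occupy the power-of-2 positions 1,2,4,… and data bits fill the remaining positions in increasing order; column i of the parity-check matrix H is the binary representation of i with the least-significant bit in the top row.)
Syndrome s = H · r^T (mod 2), r = 1001101100000101100001001110000:
  s[0] = (1010101010101010101010101010101)·(1001101100000101100001001110000) mod 2 = 1+0+0+0+1+0+1+0+0+0+0+0+0+0+0+0+1+0+0+0+0+0+0+0+1+0+1+0+0+0+0 mod 2 = 0
  s[1] = (0110011001100110011001100110011)·(1001101100000101100001001110000) mod 2 = 0+0+0+0+0+0+1+0+0+0+0+0+0+1+0+0+0+0+0+0+0+1+0+0+0+1+1+0+0+0+0 mod 2 = 1
  s[2] = (0001111000011110000111100001111)·(1001101100000101100001001110000) mod 2 = 0+0+0+1+1+0+1+0+0+0+0+0+0+1+0+0+0+0+0+0+0+1+0+0+0+0+0+0+0+0+0 mod 2 = 1
  s[3] = (0000000111111110000000011111111)·(1001101100000101100001001110000) mod 2 = 0+0+0+0+0+0+0+1+0+0+0+0+0+1+0+0+0+0+0+0+0+0+0+0+1+1+1+0+0+0+0 mod 2 = 1
  s[4] = (0000000000000001111111111111111)·(1001101100000101100001001110000) mod 2 = 0+0+0+0+0+0+0+0+0+0+0+0+0+0+0+1+1+0+0+0+0+1+0+0+1+1+1+0+0+0+0 mod 2 = 0
Syndrome = 01110
Column 14 of H equals this syndrome → error at bit 14 (1-indexed).
Flip bit 14: 1001101100000101100001001110000 → 1001101100000001100001001110000
Extract data bits at positions {3,5,6,7,9,10,11,12,13,14,15,17,18,19,20,21,22,23,24,25,26,27,28,29,30,31}: 01010000000100001001110000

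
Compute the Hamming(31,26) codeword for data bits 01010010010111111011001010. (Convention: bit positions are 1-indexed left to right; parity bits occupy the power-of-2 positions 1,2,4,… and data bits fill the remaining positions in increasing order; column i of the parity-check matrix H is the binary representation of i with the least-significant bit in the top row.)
Codeword c = d · G (mod 2), d = 01010010010111111011001010:
  c[0] = d·G[:,0] = (01010010010111111011001010)·(11011010101101010101010101) mod 2 = 0+1+0+1+0+0+1+0+0+0+0+1+0+1+0+1+0+0+0+1+0+0+0+0+0+0 mod 2 = 1
  c[1] = d·G[:,1] = (01010010010111111011001010)·(10110110011011001100110011) mod 2 = 0+0+0+1+0+0+1+0+0+1+0+0+1+1+0+0+1+0+0+0+0+0+0+0+1+0 mod 2 = 1
  c[2] = d·G[:,2] = (01010010010111111011001010)·(10000000000000000000000000) mod 2 = 0+0+0+0+0+0+0+0+0+0+0+0+0+0+0+0+0+0+0+0+0+0+0+0+0+0 mod 2 = 0
  c[3] = d·G[:,3] = (01010010010111111011001010)·(01110001111000111100001111) mod 2 = 0+1+0+1+0+0+0+0+0+1+0+0+0+0+1+1+1+0+0+0+0+0+1+0+1+0 mod 2 = 0
  c[4] = d·G[:,4] = (01010010010111111011001010)·(01000000000000000000000000) mod 2 = 0+1+0+0+0+0+0+0+0+0+0+0+0+0+0+0+0+0+0+0+0+0+0+0+0+0 mod 2 = 1
  c[5] = d·G[:,5] = (01010010010111111011001010)·(00100000000000000000000000) mod 2 = 0+0+0+0+0+0+0+0+0+0+0+0+0+0+0+0+0+0+0+0+0+0+0+0+0+0 mod 2 = 0
  c[6] = d·G[:,6] = (01010010010111111011001010)·(00010000000000000000000000) mod 2 = 0+0+0+1+0+0+0+0+0+0+0+0+0+0+0+0+0+0+0+0+0+0+0+0+0+0 mod 2 = 1
  c[7] = d·G[:,7] = (01010010010111111011001010)·(00001111111000000011111111) mod 2 = 0+0+0+0+0+0+1+0+0+1+0+0+0+0+0+0+0+0+1+1+0+0+1+0+1+0 mod 2 = 0
  c[8] = d·G[:,8] = (01010010010111111011001010)·(00001000000000000000000000) mod 2 = 0+0+0+0+0+0+0+0+0+0+0+0+0+0+0+0+0+0+0+0+0+0+0+0+0+0 mod 2 = 0
  c[9] = d·G[:,9] = (01010010010111111011001010)·(00000100000000000000000000) mod 2 = 0+0+0+0+0+0+0+0+0+0+0+0+0+0+0+0+0+0+0+0+0+0+0+0+0+0 mod 2 = 0
  c[10] = d·G[:,10] = (01010010010111111011001010)·(00000010000000000000000000) mod 2 = 0+0+0+0+0+0+1+0+0+0+0+0+0+0+0+0+0+0+0+0+0+0+0+0+0+0 mod 2 = 1
  c[11] = d·G[:,11] = (01010010010111111011001010)·(00000001000000000000000000) mod 2 = 0+0+0+0+0+0+0+0+0+0+0+0+0+0+0+0+0+0+0+0+0+0+0+0+0+0 mod 2 = 0
  c[12] = d·G[:,12] = (01010010010111111011001010)·(00000000100000000000000000) mod 2 = 0+0+0+0+0+0+0+0+0+0+0+0+0+0+0+0+0+0+0+0+0+0+0+0+0+0 mod 2 = 0
  c[13] = d·G[:,13] = (01010010010111111011001010)·(00000000010000000000000000) mod 2 = 0+0+0+0+0+0+0+0+0+1+0+0+0+0+0+0+0+0+0+0+0+0+0+0+0+0 mod 2 = 1
  c[14] = d·G[:,14] = (01010010010111111011001010)·(00000000001000000000000000) mod 2 = 0+0+0+0+0+0+0+0+0+0+0+0+0+0+0+0+0+0+0+0+0+0+0+0+0+0 mod 2 = 0
  c[15] = d·G[:,15] = (01010010010111111011001010)·(00000000000111111111111111) mod 2 = 0+0+0+0+0+0+0+0+0+0+0+1+1+1+1+1+1+0+1+1+0+0+1+0+1+0 mod 2 = 0
  c[16] = d·G[:,16] = (01010010010111111011001010)·(00000000000100000000000000) mod 2 = 0+0+0+0+0+0+0+0+0+0+0+1+0+0+0+0+0+0+0+0+0+0+0+0+0+0 mod 2 = 1
  c[17] = d·G[:,17] = (01010010010111111011001010)·(00000000000010000000000000) mod 2 = 0+0+0+0+0+0+0+0+0+0+0+0+1+0+0+0+0+0+0+0+0+0+0+0+0+0 mod 2 = 1
  c[18] = d·G[:,18] = (01010010010111111011001010)·(00000000000001000000000000) mod 2 = 0+0+0+0+0+0+0+0+0+0+0+0+0+1+0+0+0+0+0+0+0+0+0+0+0+0 mod 2 = 1
  c[19] = d·G[:,19] = (01010010010111111011001010)·(00000000000000100000000000) mod 2 = 0+0+0+0+0+0+0+0+0+0+0+0+0+0+1+0+0+0+0+0+0+0+0+0+0+0 mod 2 = 1
  c[20] = d·G[:,20] = (01010010010111111011001010)·(00000000000000010000000000) mod 2 = 0+0+0+0+0+0+0+0+0+0+0+0+0+0+0+1+0+0+0+0+0+0+0+0+0+0 mod 2 = 1
  c[21] = d·G[:,21] = (01010010010111111011001010)·(00000000000000001000000000) mod 2 = 0+0+0+0+0+0+0+0+0+0+0+0+0+0+0+0+1+0+0+0+0+0+0+0+0+0 mod 2 = 1
  c[22] = d·G[:,22] = (01010010010111111011001010)·(00000000000000000100000000) mod 2 = 0+0+0+0+0+0+0+0+0+0+0+0+0+0+0+0+0+0+0+0+0+0+0+0+0+0 mod 2 = 0
  c[23] = d·G[:,23] = (01010010010111111011001010)·(00000000000000000010000000) mod 2 = 0+0+0+0+0+0+0+0+0+0+0+0+0+0+0+0+0+0+1+0+0+0+0+0+0+0 mod 2 = 1
  c[24] = d·G[:,24] = (01010010010111111011001010)·(00000000000000000001000000) mod 2 = 0+0+0+0+0+0+0+0+0+0+0+0+0+0+0+0+0+0+0+1+0+0+0+0+0+0 mod 2 = 1
  c[25] = d·G[:,25] = (01010010010111111011001010)·(00000000000000000000100000) mod 2 = 0+0+0+0+0+0+0+0+0+0+0+0+0+0+0+0+0+0+0+0+0+0+0+0+0+0 mod 2 = 0
  c[26] = d·G[:,26] = (01010010010111111011001010)·(00000000000000000000010000) mod 2 = 0+0+0+0+0+0+0+0+0+0+0+0+0+0+0+0+0+0+0+0+0+0+0+0+0+0 mod 2 = 0
  c[27] = d·G[:,27] = (01010010010111111011001010)·(00000000000000000000001000) mod 2 = 0+0+0+0+0+0+0+0+0+0+0+0+0+0+0+0+0+0+0+0+0+0+1+0+0+0 mod 2 = 1
  c[28] = d·G[:,28] = (01010010010111111011001010)·(00000000000000000000000100) mod 2 = 0+0+0+0+0+0+0+0+0+0+0+0+0+0+0+0+0+0+0+0+0+0+0+0+0+0 mod 2 = 0
  c[29] = d·G[:,29] = (01010010010111111011001010)·(00000000000000000000000010) mod 2 = 0+0+0+0+0+0+0+0+0+0+0+0+0+0+0+0+0+0+0+0+0+0+0+0+1+0 mod 2 = 1
  c[30] = d·G[:,30] = (01010010010111111011001010)·(00000000000000000000000001) mod 2 = 0+0+0+0+0+0+0+0+0+0+0+0+0+0+0+0+0+0+0+0+0+0+0+0+0+0 mod 2 = 0
Codeword = 1100101000100100111111011001010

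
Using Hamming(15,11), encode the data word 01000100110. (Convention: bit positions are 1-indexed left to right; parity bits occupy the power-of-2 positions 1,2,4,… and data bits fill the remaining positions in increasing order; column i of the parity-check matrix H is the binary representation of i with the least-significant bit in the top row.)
Codeword c = d · G (mod 2), d = 01000100110:
  c[0] = d·G[:,0] = (01000100110)·(11011010101) mod 2 = 0+1+0+0+0+0+0+0+1+0+0 mod 2 = 0
  c[1] = d·G[:,1] = (01000100110)·(10110110011) mod 2 = 0+0+0+0+0+1+0+0+0+1+0 mod 2 = 0
  c[2] = d·G[:,2] = (01000100110)·(10000000000) mod 2 = 0+0+0+0+0+0+0+0+0+0+0 mod 2 = 0
  c[3] = d·G[:,3] = (01000100110)·(01110001111) mod 2 = 0+1+0+0+0+0+0+0+1+1+0 mod 2 = 1
  c[4] = d·G[:,4] = (01000100110)·(01000000000) mod 2 = 0+1+0+0+0+0+0+0+0+0+0 mod 2 = 1
  c[5] = d·G[:,5] = (01000100110)·(00100000000) mod 2 = 0+0+0+0+0+0+0+0+0+0+0 mod 2 = 0
  c[6] = d·G[:,6] = (01000100110)·(00010000000) mod 2 = 0+0+0+0+0+0+0+0+0+0+0 mod 2 = 0
  c[7] = d·G[:,7] = (01000100110)·(00001111111) mod 2 = 0+0+0+0+0+1+0+0+1+1+0 mod 2 = 1
  c[8] = d·G[:,8] = (01000100110)·(00001000000) mod 2 = 0+0+0+0+0+0+0+0+0+0+0 mod 2 = 0
  c[9] = d·G[:,9] = (01000100110)·(00000100000) mod 2 = 0+0+0+0+0+1+0+0+0+0+0 mod 2 = 1
  c[10] = d·G[:,10] = (01000100110)·(00000010000) mod 2 = 0+0+0+0+0+0+0+0+0+0+0 mod 2 = 0
  c[11] = d·G[:,11] = (01000100110)·(00000001000) mod 2 = 0+0+0+0+0+0+0+0+0+0+0 mod 2 = 0
  c[12] = d·G[:,12] = (01000100110)·(00000000100) mod 2 = 0+0+0+0+0+0+0+0+1+0+0 mod 2 = 1
  c[13] = d·G[:,13] = (01000100110)·(00000000010) mod 2 = 0+0+0+0+0+0+0+0+0+1+0 mod 2 = 1
  c[14] = d·G[:,14] = (01000100110)·(00000000001) mod 2 = 0+0+0+0+0+0+0+0+0+0+0 mod 2 = 0
Codeword = 000110010100110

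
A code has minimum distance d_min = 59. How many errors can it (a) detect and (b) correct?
(a) Detection requires d_min ≥ e+1, so e ≤ d_min − 1 = 58.
(b) Correction requires d_min ≥ 2t+1, so t ≤ ⌊(d_min − 1)/2⌋ = ⌊58/2⌋ = 29.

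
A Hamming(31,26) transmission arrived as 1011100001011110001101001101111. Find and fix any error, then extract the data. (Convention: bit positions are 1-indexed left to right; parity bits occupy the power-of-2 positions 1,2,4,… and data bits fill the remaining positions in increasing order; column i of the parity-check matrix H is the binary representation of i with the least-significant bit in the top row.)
Syndrome s = H · r^T (mod 2), r = 1011100001011110001101001101111:
  s[0] = (1010101010101010101010101010101)·(1011100001011110001101001101111) mod 2 = 1+0+1+0+1+0+0+0+0+0+0+0+1+0+1+0+0+0+1+0+0+0+0+0+1+0+0+0+1+0+1 mod 2 = 1
  s[1] = (0110011001100110011001100110011)·(1011100001011110001101001101111) mod 2 = 0+0+1+0+0+0+0+0+0+1+0+0+0+1+1+0+0+0+1+0+0+1+0+0+0+1+0+0+0+1+1 mod 2 = 1
  s[2] = (0001111000011110000111100001111)·(1011100001011110001101001101111) mod 2 = 0+0+0+1+1+0+0+0+0+0+0+1+1+1+1+0+0+0+0+1+0+1+0+0+0+0+0+1+1+1+1 mod 2 = 0
  s[3] = (0000000111111110000000011111111)·(1011100001011110001101001101111) mod 2 = 0+0+0+0+0+0+0+0+0+1+0+1+1+1+1+0+0+0+0+0+0+0+0+0+1+1+0+1+1+1+1 mod 2 = 1
  s[4] = (0000000000000001111111111111111)·(1011100001011110001101001101111) mod 2 = 0+0+0+0+0+0+0+0+0+0+0+0+0+0+0+0+0+0+1+1+0+1+0+0+1+1+0+1+1+1+1 mod 2 = 1
Syndrome = 11011
Column 27 of H equals this syndrome → error at bit 27 (1-indexed).
Flip bit 27: 1011100001011110001101001101111 → 1011100001011110001101001111111
Extract data bits at positions {3,5,6,7,9,10,11,12,13,14,15,17,18,19,20,21,22,23,24,25,26,27,28,29,30,31}: 11000101111001101001111111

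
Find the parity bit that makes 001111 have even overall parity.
Sum of data bits: 0+0+1+1+1+1 = 4.
4 mod 2 = 0, so parity bit = 0.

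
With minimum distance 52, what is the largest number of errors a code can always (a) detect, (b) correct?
(a) Detection requires d_min ≥ e+1, so e ≤ d_min − 1 = 51.
(b) Correction requires d_min ≥ 2t+1, so t ≤ ⌊(d_min − 1)/2⌋ = ⌊51/2⌋ = 25.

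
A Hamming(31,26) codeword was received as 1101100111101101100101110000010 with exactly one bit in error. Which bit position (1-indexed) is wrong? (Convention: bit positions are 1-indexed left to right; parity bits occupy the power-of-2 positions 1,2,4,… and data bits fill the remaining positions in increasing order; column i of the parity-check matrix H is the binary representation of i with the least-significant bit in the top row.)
Syndrome s = H · r^T (mod 2), r = 1101100111101101100101110000010:
  s[0] = (1010101010101010101010101010101)·(1101100111101101100101110000010) mod 2 = 1+0+0+0+1+0+0+0+1+0+1+0+1+0+0+0+1+0+0+0+0+0+1+0+0+0+0+0+0+0+0 mod 2 = 1
  s[1] = (0110011001100110011001100110011)·(1101100111101101100101110000010) mod 2 = 0+1+0+0+0+0+0+0+0+1+1+0+0+1+0+0+0+0+0+0+0+1+1+0+0+0+0+0+0+1+0 mod 2 = 1
  s[2] = (0001111000011110000111100001111)·(1101100111101101100101110000010) mod 2 = 0+0+0+1+1+0+0+0+0+0+0+0+1+1+0+0+0+0+0+1+0+1+1+0+0+0+0+0+0+1+0 mod 2 = 0
  s[3] = (0000000111111110000000011111111)·(1101100111101101100101110000010) mod 2 = 0+0+0+0+0+0+0+1+1+1+1+0+1+1+0+0+0+0+0+0+0+0+0+1+0+0+0+0+0+1+0 mod 2 = 0
  s[4] = (0000000000000001111111111111111)·(1101100111101101100101110000010) mod 2 = 0+0+0+0+0+0+0+0+0+0+0+0+0+0+0+1+1+0+0+1+0+1+1+1+0+0+0+0+0+1+0 mod 2 = 1
Syndrome = 11001
Column i of H is the binary representation of i, so the syndrome is the binary index of the flipped bit.
Read s = 11001 with s[0] as LSB: 1·2^0 + 1·2^1 + 0·2^2 + 0·2^3 + 1·2^4 = 19.
Error is at bit position 19.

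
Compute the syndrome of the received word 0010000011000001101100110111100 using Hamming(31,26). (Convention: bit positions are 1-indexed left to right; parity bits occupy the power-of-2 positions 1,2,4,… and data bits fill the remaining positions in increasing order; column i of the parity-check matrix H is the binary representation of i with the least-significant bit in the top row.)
Syndrome s = H · r^T (mod 2), r = 0010000011000001101100110111100:
  s[0] = (1010101010101010101010101010101)·(0010000011000001101100110111100) mod 2 = 0+0+1+0+0+0+0+0+1+0+0+0+0+0+0+0+1+0+1+0+0+0+1+0+0+0+1+0+1+0+0 mod 2 = 1
  s[1] = (0110011001100110011001100110011)·(0010000011000001101100110111100) mod 2 = 0+0+1+0+0+0+0+0+0+1+0+0+0+0+0+0+0+0+1+0+0+0+1+0+0+1+1+0+0+0+0 mod 2 = 0
  s[2] = (0001111000011110000111100001111)·(0010000011000001101100110111100) mod 2 = 0+0+0+0+0+0+0+0+0+0+0+0+0+0+0+0+0+0+0+1+0+0+1+0+0+0+0+1+1+0+0 mod 2 = 0
  s[3] = (0000000111111110000000011111111)·(0010000011000001101100110111100) mod 2 = 0+0+0+0+0+0+0+0+1+1+0+0+0+0+0+0+0+0+0+0+0+0+0+1+0+1+1+1+1+0+0 mod 2 = 1
  s[4] = (0000000000000001111111111111111)·(0010000011000001101100110111100) mod 2 = 0+0+0+0+0+0+0+0+0+0+0+0+0+0+0+1+1+0+1+1+0+0+1+1+0+1+1+1+1+0+0 mod 2 = 0
Syndrome = 10010
Non-zero syndrome: error at position 9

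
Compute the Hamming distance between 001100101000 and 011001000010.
XOR = 010101101010, count of 1s = 6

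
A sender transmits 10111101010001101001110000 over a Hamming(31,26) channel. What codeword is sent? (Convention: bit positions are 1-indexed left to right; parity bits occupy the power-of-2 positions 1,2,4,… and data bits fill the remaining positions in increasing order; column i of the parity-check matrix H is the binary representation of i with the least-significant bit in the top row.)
Codeword c = d · G (mod 2), d = 10111101010001101001110000:
  c[0] = d·G[:,0] = (10111101010001101001110000)·(11011010101101010101010101) mod 2 = 1+0+0+1+1+0+0+0+0+0+0+0+0+1+0+0+0+0+0+1+0+1+0+0+0+0 mod 2 = 0
  c[1] = d·G[:,1] = (10111101010001101001110000)·(10110110011011001100110011) mod 2 = 1+0+1+1+0+1+0+0+0+1+0+0+0+1+0+0+1+0+0+0+1+1+0+0+0+0 mod 2 = 1
  c[2] = d·G[:,2] = (10111101010001101001110000)·(10000000000000000000000000) mod 2 = 1+0+0+0+0+0+0+0+0+0+0+0+0+0+0+0+0+0+0+0+0+0+0+0+0+0 mod 2 = 1
  c[3] = d·G[:,3] = (10111101010001101001110000)·(01110001111000111100001111) mod 2 = 0+0+1+1+0+0+0+1+0+1+0+0+0+0+1+0+1+0+0+0+0+0+0+0+0+0 mod 2 = 0
  c[4] = d·G[:,4] = (10111101010001101001110000)·(01000000000000000000000000) mod 2 = 0+0+0+0+0+0+0+0+0+0+0+0+0+0+0+0+0+0+0+0+0+0+0+0+0+0 mod 2 = 0
  c[5] = d·G[:,5] = (10111101010001101001110000)·(00100000000000000000000000) mod 2 = 0+0+1+0+0+0+0+0+0+0+0+0+0+0+0+0+0+0+0+0+0+0+0+0+0+0 mod 2 = 1
  c[6] = d·G[:,6] = (10111101010001101001110000)·(00010000000000000000000000) mod 2 = 0+0+0+1+0+0+0+0+0+0+0+0+0+0+0+0+0+0+0+0+0+0+0+0+0+0 mod 2 = 1
  c[7] = d·G[:,7] = (10111101010001101001110000)·(00001111111000000011111111) mod 2 = 0+0+0+0+1+1+0+1+0+1+0+0+0+0+0+0+0+0+0+1+1+1+0+0+0+0 mod 2 = 1
  c[8] = d·G[:,8] = (10111101010001101001110000)·(00001000000000000000000000) mod 2 = 0+0+0+0+1+0+0+0+0+0+0+0+0+0+0+0+0+0+0+0+0+0+0+0+0+0 mod 2 = 1
  c[9] = d·G[:,9] = (10111101010001101001110000)·(00000100000000000000000000) mod 2 = 0+0+0+0+0+1+0+0+0+0+0+0+0+0+0+0+0+0+0+0+0+0+0+0+0+0 mod 2 = 1
  c[10] = d·G[:,10] = (10111101010001101001110000)·(00000010000000000000000000) mod 2 = 0+0+0+0+0+0+0+0+0+0+0+0+0+0+0+0+0+0+0+0+0+0+0+0+0+0 mod 2 = 0
  c[11] = d·G[:,11] = (10111101010001101001110000)·(00000001000000000000000000) mod 2 = 0+0+0+0+0+0+0+1+0+0+0+0+0+0+0+0+0+0+0+0+0+0+0+0+0+0 mod 2 = 1
  c[12] = d·G[:,12] = (10111101010001101001110000)·(00000000100000000000000000) mod 2 = 0+0+0+0+0+0+0+0+0+0+0+0+0+0+0+0+0+0+0+0+0+0+0+0+0+0 mod 2 = 0
  c[13] = d·G[:,13] = (10111101010001101001110000)·(00000000010000000000000000) mod 2 = 0+0+0+0+0+0+0+0+0+1+0+0+0+0+0+0+0+0+0+0+0+0+0+0+0+0 mod 2 = 1
  c[14] = d·G[:,14] = (10111101010001101001110000)·(00000000001000000000000000) mod 2 = 0+0+0+0+0+0+0+0+0+0+0+0+0+0+0+0+0+0+0+0+0+0+0+0+0+0 mod 2 = 0
  c[15] = d·G[:,15] = (10111101010001101001110000)·(00000000000111111111111111) mod 2 = 0+0+0+0+0+0+0+0+0+0+0+0+0+1+1+0+1+0+0+1+1+1+0+0+0+0 mod 2 = 0
  c[16] = d·G[:,16] = (10111101010001101001110000)·(00000000000100000000000000) mod 2 = 0+0+0+0+0+0+0+0+0+0+0+0+0+0+0+0+0+0+0+0+0+0+0+0+0+0 mod 2 = 0
  c[17] = d·G[:,17] = (10111101010001101001110000)·(00000000000010000000000000) mod 2 = 0+0+0+0+0+0+0+0+0+0+0+0+0+0+0+0+0+0+0+0+0+0+0+0+0+0 mod 2 = 0
  c[18] = d·G[:,18] = (10111101010001101001110000)·(00000000000001000000000000) mod 2 = 0+0+0+0+0+0+0+0+0+0+0+0+0+1+0+0+0+0+0+0+0+0+0+0+0+0 mod 2 = 1
  c[19] = d·G[:,19] = (10111101010001101001110000)·(00000000000000100000000000) mod 2 = 0+0+0+0+0+0+0+0+0+0+0+0+0+0+1+0+0+0+0+0+0+0+0+0+0+0 mod 2 = 1
  c[20] = d·G[:,20] = (10111101010001101001110000)·(00000000000000010000000000) mod 2 = 0+0+0+0+0+0+0+0+0+0+0+0+0+0+0+0+0+0+0+0+0+0+0+0+0+0 mod 2 = 0
  c[21] = d·G[:,21] = (10111101010001101001110000)·(00000000000000001000000000) mod 2 = 0+0+0+0+0+0+0+0+0+0+0+0+0+0+0+0+1+0+0+0+0+0+0+0+0+0 mod 2 = 1
  c[22] = d·G[:,22] = (10111101010001101001110000)·(00000000000000000100000000) mod 2 = 0+0+0+0+0+0+0+0+0+0+0+0+0+0+0+0+0+0+0+0+0+0+0+0+0+0 mod 2 = 0
  c[23] = d·G[:,23] = (10111101010001101001110000)·(00000000000000000010000000) mod 2 = 0+0+0+0+0+0+0+0+0+0+0+0+0+0+0+0+0+0+0+0+0+0+0+0+0+0 mod 2 = 0
  c[24] = d·G[:,24] = (10111101010001101001110000)·(00000000000000000001000000) mod 2 = 0+0+0+0+0+0+0+0+0+0+0+0+0+0+0+0+0+0+0+1+0+0+0+0+0+0 mod 2 = 1
  c[25] = d·G[:,25] = (10111101010001101001110000)·(00000000000000000000100000) mod 2 = 0+0+0+0+0+0+0+0+0+0+0+0+0+0+0+0+0+0+0+0+1+0+0+0+0+0 mod 2 = 1
  c[26] = d·G[:,26] = (10111101010001101001110000)·(00000000000000000000010000) mod 2 = 0+0+0+0+0+0+0+0+0+0+0+0+0+0+0+0+0+0+0+0+0+1+0+0+0+0 mod 2 = 1
  c[27] = d·G[:,27] = (10111101010001101001110000)·(00000000000000000000001000) mod 2 = 0+0+0+0+0+0+0+0+0+0+0+0+0+0+0+0+0+0+0+0+0+0+0+0+0+0 mod 2 = 0
  c[28] = d·G[:,28] = (10111101010001101001110000)·(00000000000000000000000100) mod 2 = 0+0+0+0+0+0+0+0+0+0+0+0+0+0+0+0+0+0+0+0+0+0+0+0+0+0 mod 2 = 0
  c[29] = d·G[:,29] = (10111101010001101001110000)·(00000000000000000000000010) mod 2 = 0+0+0+0+0+0+0+0+0+0+0+0+0+0+0+0+0+0+0+0+0+0+0+0+0+0 mod 2 = 0
  c[30] = d·G[:,30] = (10111101010001101001110000)·(00000000000000000000000001) mod 2 = 0+0+0+0+0+0+0+0+0+0+0+0+0+0+0+0+0+0+0+0+0+0+0+0+0+0 mod 2 = 0
Codeword = 0110011111010100001101001110000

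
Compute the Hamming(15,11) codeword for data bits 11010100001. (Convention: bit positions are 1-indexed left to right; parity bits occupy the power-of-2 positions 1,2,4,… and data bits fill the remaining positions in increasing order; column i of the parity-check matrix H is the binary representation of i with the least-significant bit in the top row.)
Codeword c = d · G (mod 2), d = 11010100001:
  c[0] = d·G[:,0] = (11010100001)·(11011010101) mod 2 = 1+1+0+1+0+0+0+0+0+0+1 mod 2 = 0
  c[1] = d·G[:,1] = (11010100001)·(10110110011) mod 2 = 1+0+0+1+0+1+0+0+0+0+1 mod 2 = 0
  c[2] = d·G[:,2] = (11010100001)·(10000000000) mod 2 = 1+0+0+0+0+0+0+0+0+0+0 mod 2 = 1
  c[3] = d·G[:,3] = (11010100001)·(01110001111) mod 2 = 0+1+0+1+0+0+0+0+0+0+1 mod 2 = 1
  c[4] = d·G[:,4] = (11010100001)·(01000000000) mod 2 = 0+1+0+0+0+0+0+0+0+0+0 mod 2 = 1
  c[5] = d·G[:,5] = (11010100001)·(00100000000) mod 2 = 0+0+0+0+0+0+0+0+0+0+0 mod 2 = 0
  c[6] = d·G[:,6] = (11010100001)·(00010000000) mod 2 = 0+0+0+1+0+0+0+0+0+0+0 mod 2 = 1
  c[7] = d·G[:,7] = (11010100001)·(00001111111) mod 2 = 0+0+0+0+0+1+0+0+0+0+1 mod 2 = 0
  c[8] = d·G[:,8] = (11010100001)·(00001000000) mod 2 = 0+0+0+0+0+0+0+0+0+0+0 mod 2 = 0
  c[9] = d·G[:,9] = (11010100001)·(00000100000) mod 2 = 0+0+0+0+0+1+0+0+0+0+0 mod 2 = 1
  c[10] = d·G[:,10] = (11010100001)·(00000010000) mod 2 = 0+0+0+0+0+0+0+0+0+0+0 mod 2 = 0
  c[11] = d·G[:,11] = (11010100001)·(00000001000) mod 2 = 0+0+0+0+0+0+0+0+0+0+0 mod 2 = 0
  c[12] = d·G[:,12] = (11010100001)·(00000000100) mod 2 = 0+0+0+0+0+0+0+0+0+0+0 mod 2 = 0
  c[13] = d·G[:,13] = (11010100001)·(00000000010) mod 2 = 0+0+0+0+0+0+0+0+0+0+0 mod 2 = 0
  c[14] = d·G[:,14] = (11010100001)·(00000000001) mod 2 = 0+0+0+0+0+0+0+0+0+0+1 mod 2 = 1
Codeword = 001110100100001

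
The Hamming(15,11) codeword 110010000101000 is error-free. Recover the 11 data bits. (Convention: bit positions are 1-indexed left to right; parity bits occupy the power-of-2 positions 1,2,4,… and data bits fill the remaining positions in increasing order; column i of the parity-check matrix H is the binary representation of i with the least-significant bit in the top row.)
Parity bits occupy power-of-2 positions; data bits are at positions {3,5,6,7,9,10,11,12,13,14,15} (1-indexed).
Extract: c[3]=0 c[5]=1 c[6]=0 c[7]=0 c[9]=0 c[10]=1 c[11]=0 c[12]=1 c[13]=0 c[14]=0 c[15]=0
Data = 01000101000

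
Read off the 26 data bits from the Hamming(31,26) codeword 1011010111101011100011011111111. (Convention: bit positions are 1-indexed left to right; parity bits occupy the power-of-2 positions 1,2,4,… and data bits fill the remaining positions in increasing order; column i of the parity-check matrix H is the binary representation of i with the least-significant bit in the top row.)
Parity bits occupy power-of-2 positions; data bits are at positions {3,5,6,7,9,10,11,12,13,14,15,17,18,19,20,21,22,23,24,25,26,27,28,29,30,31} (1-indexed).
Extract: c[3]=1 c[5]=0 c[6]=1 c[7]=0 c[9]=1 c[10]=1 c[11]=1 c[12]=0 c[13]=1 c[14]=0 c[15]=1 c[17]=1 c[18]=0 c[19]=0 c[20]=0 c[21]=1 c[22]=1 c[23]=0 c[24]=1 c[25]=1 c[26]=1 c[27]=1 c[28]=1 c[29]=1 c[30]=1 c[31]=1
Data = 10101110101100011011111111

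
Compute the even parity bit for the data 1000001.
Sum of data bits: 1+0+0+0+0+0+1 = 2.
2 mod 2 = 0, so parity bit = 0.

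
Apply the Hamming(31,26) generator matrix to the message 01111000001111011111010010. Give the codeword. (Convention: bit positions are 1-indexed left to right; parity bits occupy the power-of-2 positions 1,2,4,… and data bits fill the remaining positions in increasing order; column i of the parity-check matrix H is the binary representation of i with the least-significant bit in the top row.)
Codeword c = d · G (mod 2), d = 01111000001111011111010010:
  c[0] = d·G[:,0] = (01111000001111011111010010)·(11011010101101010101010101) mod 2 = 0+1+0+1+1+0+0+0+0+0+1+1+0+1+0+1+0+1+0+1+0+1+0+0+0+0 mod 2 = 0
  c[1] = d·G[:,1] = (01111000001111011111010010)·(10110110011011001100110011) mod 2 = 0+0+1+1+0+0+0+0+0+0+1+0+1+1+0+0+1+1+0+0+0+1+0+0+1+0 mod 2 = 1
  c[2] = d·G[:,2] = (01111000001111011111010010)·(10000000000000000000000000) mod 2 = 0+0+0+0+0+0+0+0+0+0+0+0+0+0+0+0+0+0+0+0+0+0+0+0+0+0 mod 2 = 0
  c[3] = d·G[:,3] = (01111000001111011111010010)·(01110001111000111100001111) mod 2 = 0+1+1+1+0+0+0+0+0+0+1+0+0+0+0+1+1+1+0+0+0+0+0+0+1+0 mod 2 = 0
  c[4] = d·G[:,4] = (01111000001111011111010010)·(01000000000000000000000000) mod 2 = 0+1+0+0+0+0+0+0+0+0+0+0+0+0+0+0+0+0+0+0+0+0+0+0+0+0 mod 2 = 1
  c[5] = d·G[:,5] = (01111000001111011111010010)·(00100000000000000000000000) mod 2 = 0+0+1+0+0+0+0+0+0+0+0+0+0+0+0+0+0+0+0+0+0+0+0+0+0+0 mod 2 = 1
  c[6] = d·G[:,6] = (01111000001111011111010010)·(00010000000000000000000000) mod 2 = 0+0+0+1+0+0+0+0+0+0+0+0+0+0+0+0+0+0+0+0+0+0+0+0+0+0 mod 2 = 1
  c[7] = d·G[:,7] = (01111000001111011111010010)·(00001111111000000011111111) mod 2 = 0+0+0+0+1+0+0+0+0+0+1+0+0+0+0+0+0+0+1+1+0+1+0+0+1+0 mod 2 = 0
  c[8] = d·G[:,8] = (01111000001111011111010010)·(00001000000000000000000000) mod 2 = 0+0+0+0+1+0+0+0+0+0+0+0+0+0+0+0+0+0+0+0+0+0+0+0+0+0 mod 2 = 1
  c[9] = d·G[:,9] = (01111000001111011111010010)·(00000100000000000000000000) mod 2 = 0+0+0+0+0+0+0+0+0+0+0+0+0+0+0+0+0+0+0+0+0+0+0+0+0+0 mod 2 = 0
  c[10] = d·G[:,10] = (01111000001111011111010010)·(00000010000000000000000000) mod 2 = 0+0+0+0+0+0+0+0+0+0+0+0+0+0+0+0+0+0+0+0+0+0+0+0+0+0 mod 2 = 0
  c[11] = d·G[:,11] = (01111000001111011111010010)·(00000001000000000000000000) mod 2 = 0+0+0+0+0+0+0+0+0+0+0+0+0+0+0+0+0+0+0+0+0+0+0+0+0+0 mod 2 = 0
  c[12] = d·G[:,12] = (01111000001111011111010010)·(00000000100000000000000000) mod 2 = 0+0+0+0+0+0+0+0+0+0+0+0+0+0+0+0+0+0+0+0+0+0+0+0+0+0 mod 2 = 0
  c[13] = d·G[:,13] = (01111000001111011111010010)·(00000000010000000000000000) mod 2 = 0+0+0+0+0+0+0+0+0+0+0+0+0+0+0+0+0+0+0+0+0+0+0+0+0+0 mod 2 = 0
  c[14] = d·G[:,14] = (01111000001111011111010010)·(00000000001000000000000000) mod 2 = 0+0+0+0+0+0+0+0+0+0+1+0+0+0+0+0+0+0+0+0+0+0+0+0+0+0 mod 2 = 1
  c[15] = d·G[:,15] = (01111000001111011111010010)·(00000000000111111111111111) mod 2 = 0+0+0+0+0+0+0+0+0+0+0+1+1+1+0+1+1+1+1+1+0+1+0+0+1+0 mod 2 = 0
  c[16] = d·G[:,16] = (01111000001111011111010010)·(00000000000100000000000000) mod 2 = 0+0+0+0+0+0+0+0+0+0+0+1+0+0+0+0+0+0+0+0+0+0+0+0+0+0 mod 2 = 1
  c[17] = d·G[:,17] = (01111000001111011111010010)·(00000000000010000000000000) mod 2 = 0+0+0+0+0+0+0+0+0+0+0+0+1+0+0+0+0+0+0+0+0+0+0+0+0+0 mod 2 = 1
  c[18] = d·G[:,18] = (01111000001111011111010010)·(00000000000001000000000000) mod 2 = 0+0+0+0+0+0+0+0+0+0+0+0+0+1+0+0+0+0+0+0+0+0+0+0+0+0 mod 2 = 1
  c[19] = d·G[:,19] = (01111000001111011111010010)·(00000000000000100000000000) mod 2 = 0+0+0+0+0+0+0+0+0+0+0+0+0+0+0+0+0+0+0+0+0+0+0+0+0+0 mod 2 = 0
  c[20] = d·G[:,20] = (01111000001111011111010010)·(00000000000000010000000000) mod 2 = 0+0+0+0+0+0+0+0+0+0+0+0+0+0+0+1+0+0+0+0+0+0+0+0+0+0 mod 2 = 1
  c[21] = d·G[:,21] = (01111000001111011111010010)·(00000000000000001000000000) mod 2 = 0+0+0+0+0+0+0+0+0+0+0+0+0+0+0+0+1+0+0+0+0+0+0+0+0+0 mod 2 = 1
  c[22] = d·G[:,22] = (01111000001111011111010010)·(00000000000000000100000000) mod 2 = 0+0+0+0+0+0+0+0+0+0+0+0+0+0+0+0+0+1+0+0+0+0+0+0+0+0 mod 2 = 1
  c[23] = d·G[:,23] = (01111000001111011111010010)·(00000000000000000010000000) mod 2 = 0+0+0+0+0+0+0+0+0+0+0+0+0+0+0+0+0+0+1+0+0+0+0+0+0+0 mod 2 = 1
  c[24] = d·G[:,24] = (01111000001111011111010010)·(00000000000000000001000000) mod 2 = 0+0+0+0+0+0+0+0+0+0+0+0+0+0+0+0+0+0+0+1+0+0+0+0+0+0 mod 2 = 1
  c[25] = d·G[:,25] = (01111000001111011111010010)·(00000000000000000000100000) mod 2 = 0+0+0+0+0+0+0+0+0+0+0+0+0+0+0+0+0+0+0+0+0+0+0+0+0+0 mod 2 = 0
  c[26] = d·G[:,26] = (01111000001111011111010010)·(00000000000000000000010000) mod 2 = 0+0+0+0+0+0+0+0+0+0+0+0+0+0+0+0+0+0+0+0+0+1+0+0+0+0 mod 2 = 1
  c[27] = d·G[:,27] = (01111000001111011111010010)·(00000000000000000000001000) mod 2 = 0+0+0+0+0+0+0+0+0+0+0+0+0+0+0+0+0+0+0+0+0+0+0+0+0+0 mod 2 = 0
  c[28] = d·G[:,28] = (01111000001111011111010010)·(00000000000000000000000100) mod 2 = 0+0+0+0+0+0+0+0+0+0+0+0+0+0+0+0+0+0+0+0+0+0+0+0+0+0 mod 2 = 0
  c[29] = d·G[:,29] = (01111000001111011111010010)·(00000000000000000000000010) mod 2 = 0+0+0+0+0+0+0+0+0+0+0+0+0+0+0+0+0+0+0+0+0+0+0+0+1+0 mod 2 = 1
  c[30] = d·G[:,30] = (01111000001111011111010010)·(00000000000000000000000001) mod 2 = 0+0+0+0+0+0+0+0+0+0+0+0+0+0+0+0+0+0+0+0+0+0+0+0+0+0 mod 2 = 0
Codeword = 0100111010000010111011111010010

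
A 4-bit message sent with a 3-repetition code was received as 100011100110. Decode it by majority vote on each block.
Split into 3-bit blocks and majority-vote each:
  block 1 = 100: 1 ones, 2 zeros → 0
  block 2 = 011: 2 ones, 1 zeros → 1
  block 3 = 100: 1 ones, 2 zeros → 0
  block 4 = 110: 2 ones, 1 zeros → 1
Decoded = 0101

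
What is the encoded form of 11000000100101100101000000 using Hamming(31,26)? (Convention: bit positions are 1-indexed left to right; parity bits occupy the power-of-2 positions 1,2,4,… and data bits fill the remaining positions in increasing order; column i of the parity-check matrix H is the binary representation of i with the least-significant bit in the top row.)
Codeword c = d · G (mod 2), d = 11000000100101100101000000:
  c[0] = d·G[:,0] = (11000000100101100101000000)·(11011010101101010101010101) mod 2 = 1+1+0+0+0+0+0+0+1+0+0+1+0+1+0+0+0+1+0+1+0+0+0+0+0+0 mod 2 = 1
  c[1] = d·G[:,1] = (11000000100101100101000000)·(10110110011011001100110011) mod 2 = 1+0+0+0+0+0+0+0+0+0+0+0+0+1+0+0+0+1+0+0+0+0+0+0+0+0 mod 2 = 1
  c[2] = d·G[:,2] = (11000000100101100101000000)·(10000000000000000000000000) mod 2 = 1+0+0+0+0+0+0+0+0+0+0+0+0+0+0+0+0+0+0+0+0+0+0+0+0+0 mod 2 = 1
  c[3] = d·G[:,3] = (11000000100101100101000000)·(01110001111000111100001111) mod 2 = 0+1+0+0+0+0+0+0+1+0+0+0+0+0+1+0+0+1+0+0+0+0+0+0+0+0 mod 2 = 0
  c[4] = d·G[:,4] = (11000000100101100101000000)·(01000000000000000000000000) mod 2 = 0+1+0+0+0+0+0+0+0+0+0+0+0+0+0+0+0+0+0+0+0+0+0+0+0+0 mod 2 = 1
  c[5] = d·G[:,5] = (11000000100101100101000000)·(00100000000000000000000000) mod 2 = 0+0+0+0+0+0+0+0+0+0+0+0+0+0+0+0+0+0+0+0+0+0+0+0+0+0 mod 2 = 0
  c[6] = d·G[:,6] = (11000000100101100101000000)·(00010000000000000000000000) mod 2 = 0+0+0+0+0+0+0+0+0+0+0+0+0+0+0+0+0+0+0+0+0+0+0+0+0+0 mod 2 = 0
  c[7] = d·G[:,7] = (11000000100101100101000000)·(00001111111000000011111111) mod 2 = 0+0+0+0+0+0+0+0+1+0+0+0+0+0+0+0+0+0+0+1+0+0+0+0+0+0 mod 2 = 0
  c[8] = d·G[:,8] = (11000000100101100101000000)·(00001000000000000000000000) mod 2 = 0+0+0+0+0+0+0+0+0+0+0+0+0+0+0+0+0+0+0+0+0+0+0+0+0+0 mod 2 = 0
  c[9] = d·G[:,9] = (11000000100101100101000000)·(00000100000000000000000000) mod 2 = 0+0+0+0+0+0+0+0+0+0+0+0+0+0+0+0+0+0+0+0+0+0+0+0+0+0 mod 2 = 0
  c[10] = d·G[:,10] = (11000000100101100101000000)·(00000010000000000000000000) mod 2 = 0+0+0+0+0+0+0+0+0+0+0+0+0+0+0+0+0+0+0+0+0+0+0+0+0+0 mod 2 = 0
  c[11] = d·G[:,11] = (11000000100101100101000000)·(00000001000000000000000000) mod 2 = 0+0+0+0+0+0+0+0+0+0+0+0+0+0+0+0+0+0+0+0+0+0+0+0+0+0 mod 2 = 0
  c[12] = d·G[:,12] = (11000000100101100101000000)·(00000000100000000000000000) mod 2 = 0+0+0+0+0+0+0+0+1+0+0+0+0+0+0+0+0+0+0+0+0+0+0+0+0+0 mod 2 = 1
  c[13] = d·G[:,13] = (11000000100101100101000000)·(00000000010000000000000000) mod 2 = 0+0+0+0+0+0+0+0+0+0+0+0+0+0+0+0+0+0+0+0+0+0+0+0+0+0 mod 2 = 0
  c[14] = d·G[:,14] = (11000000100101100101000000)·(00000000001000000000000000) mod 2 = 0+0+0+0+0+0+0+0+0+0+0+0+0+0+0+0+0+0+0+0+0+0+0+0+0+0 mod 2 = 0
  c[15] = d·G[:,15] = (11000000100101100101000000)·(00000000000111111111111111) mod 2 = 0+0+0+0+0+0+0+0+0+0+0+1+0+1+1+0+0+1+0+1+0+0+0+0+0+0 mod 2 = 1
  c[16] = d·G[:,16] = (11000000100101100101000000)·(00000000000100000000000000) mod 2 = 0+0+0+0+0+0+0+0+0+0+0+1+0+0+0+0+0+0+0+0+0+0+0+0+0+0 mod 2 = 1
  c[17] = d·G[:,17] = (11000000100101100101000000)·(00000000000010000000000000) mod 2 = 0+0+0+0+0+0+0+0+0+0+0+0+0+0+0+0+0+0+0+0+0+0+0+0+0+0 mod 2 = 0
  c[18] = d·G[:,18] = (11000000100101100101000000)·(00000000000001000000000000) mod 2 = 0+0+0+0+0+0+0+0+0+0+0+0+0+1+0+0+0+0+0+0+0+0+0+0+0+0 mod 2 = 1
  c[19] = d·G[:,19] = (11000000100101100101000000)·(00000000000000100000000000) mod 2 = 0+0+0+0+0+0+0+0+0+0+0+0+0+0+1+0+0+0+0+0+0+0+0+0+0+0 mod 2 = 1
  c[20] = d·G[:,20] = (11000000100101100101000000)·(00000000000000010000000000) mod 2 = 0+0+0+0+0+0+0+0+0+0+0+0+0+0+0+0+0+0+0+0+0+0+0+0+0+0 mod 2 = 0
  c[21] = d·G[:,21] = (11000000100101100101000000)·(00000000000000001000000000) mod 2 = 0+0+0+0+0+0+0+0+0+0+0+0+0+0+0+0+0+0+0+0+0+0+0+0+0+0 mod 2 = 0
  c[22] = d·G[:,22] = (11000000100101100101000000)·(00000000000000000100000000) mod 2 = 0+0+0+0+0+0+0+0+0+0+0+0+0+0+0+0+0+1+0+0+0+0+0+0+0+0 mod 2 = 1
  c[23] = d·G[:,23] = (11000000100101100101000000)·(00000000000000000010000000) mod 2 = 0+0+0+0+0+0+0+0+0+0+0+0+0+0+0+0+0+0+0+0+0+0+0+0+0+0 mod 2 = 0
  c[24] = d·G[:,24] = (11000000100101100101000000)·(00000000000000000001000000) mod 2 = 0+0+0+0+0+0+0+0+0+0+0+0+0+0+0+0+0+0+0+1+0+0+0+0+0+0 mod 2 = 1
  c[25] = d·G[:,25] = (11000000100101100101000000)·(00000000000000000000100000) mod 2 = 0+0+0+0+0+0+0+0+0+0+0+0+0+0+0+0+0+0+0+0+0+0+0+0+0+0 mod 2 = 0
  c[26] = d·G[:,26] = (11000000100101100101000000)·(00000000000000000000010000) mod 2 = 0+0+0+0+0+0+0+0+0+0+0+0+0+0+0+0+0+0+0+0+0+0+0+0+0+0 mod 2 = 0
  c[27] = d·G[:,27] = (11000000100101100101000000)·(00000000000000000000001000) mod 2 = 0+0+0+0+0+0+0+0+0+0+0+0+0+0+0+0+0+0+0+0+0+0+0+0+0+0 mod 2 = 0
  c[28] = d·G[:,28] = (11000000100101100101000000)·(00000000000000000000000100) mod 2 = 0+0+0+0+0+0+0+0+0+0+0+0+0+0+0+0+0+0+0+0+0+0+0+0+0+0 mod 2 = 0
  c[29] = d·G[:,29] = (11000000100101100101000000)·(00000000000000000000000010) mod 2 = 0+0+0+0+0+0+0+0+0+0+0+0+0+0+0+0+0+0+0+0+0+0+0+0+0+0 mod 2 = 0
  c[30] = d·G[:,30] = (11000000100101100101000000)·(00000000000000000000000001) mod 2 = 0+0+0+0+0+0+0+0+0+0+0+0+0+0+0+0+0+0+0+0+0+0+0+0+0+0 mod 2 = 0
Codeword = 1110100000001001101100101000000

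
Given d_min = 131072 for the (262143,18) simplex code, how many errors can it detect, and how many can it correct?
Detection only: up to d_min − 1 = 131071 errors.
Correction: up to ⌊(d_min − 1)/2⌋ = ⌊131071/2⌋ = 65535 errors.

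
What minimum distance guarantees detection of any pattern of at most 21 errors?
Detecting e errors requires d_min ≥ e + 1 = 21 + 1 = 22.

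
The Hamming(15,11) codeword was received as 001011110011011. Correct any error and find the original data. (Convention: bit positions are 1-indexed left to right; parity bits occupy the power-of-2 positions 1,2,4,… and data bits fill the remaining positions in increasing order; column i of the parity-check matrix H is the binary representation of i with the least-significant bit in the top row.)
Syndrome s = H · r^T (mod 2), r = 001011110011011:
  s[0] = (101010101010101)·(001011110011011) mod 2 = 0+0+1+0+1+0+1+0+0+0+1+0+0+0+1 mod 2 = 1
  s[1] = (011001100110011)·(001011110011011) mod 2 = 0+0+1+0+0+1+1+0+0+0+1+0+0+1+1 mod 2 = 0
  s[2] = (000111100001111)·(001011110011011) mod 2 = 0+0+0+0+1+1+1+0+0+0+0+1+0+1+1 mod 2 = 0
  s[3] = (000000011111111)·(001011110011011) mod 2 = 0+0+0+0+0+0+0+1+0+0+1+1+0+1+1 mod 2 = 1
Syndrome = 1001
Column 9 of H equals this syndrome → error at bit 9 (1-indexed).
Flip bit 9: 001011110011011 → 001011111011011
Extract data bits at positions {3,5,6,7,9,10,11,12,13,14,15}: 11111011011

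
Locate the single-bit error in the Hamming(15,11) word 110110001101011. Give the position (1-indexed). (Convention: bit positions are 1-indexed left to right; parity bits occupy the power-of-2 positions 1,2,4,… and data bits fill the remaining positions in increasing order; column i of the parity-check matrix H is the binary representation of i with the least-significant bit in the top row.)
Syndrome s = H · r^T (mod 2), r = 110110001101011:
  s[0] = (101010101010101)·(110110001101011) mod 2 = 1+0+0+0+1+0+0+0+1+0+0+0+0+0+1 mod 2 = 0
  s[1] = (011001100110011)·(110110001101011) mod 2 = 0+1+0+0+0+0+0+0+0+1+0+0+0+1+1 mod 2 = 0
  s[2] = (000111100001111)·(110110001101011) mod 2 = 0+0+0+1+1+0+0+0+0+0+0+1+0+1+1 mod 2 = 1
  s[3] = (000000011111111)·(110110001101011) mod 2 = 0+0+0+0+0+0+0+0+1+1+0+1+0+1+1 mod 2 = 1
Syndrome = 0011
Column i of H is the binary representation of i, so the syndrome is the binary index of the flipped bit.
Read s = 0011 with s[0] as LSB: 0·2^0 + 0·2^1 + 1·2^2 + 1·2^3 = 12.
Error is at bit position 12.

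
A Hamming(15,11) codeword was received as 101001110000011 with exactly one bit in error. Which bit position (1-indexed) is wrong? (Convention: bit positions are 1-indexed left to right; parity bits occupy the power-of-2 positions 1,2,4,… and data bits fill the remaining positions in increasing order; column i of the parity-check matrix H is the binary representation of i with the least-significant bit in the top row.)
Syndrome s = H · r^T (mod 2), r = 101001110000011:
  s[0] = (101010101010101)·(101001110000011) mod 2 = 1+0+1+0+0+0+1+0+0+0+0+0+0+0+1 mod 2 = 0
  s[1] = (011001100110011)·(101001110000011) mod 2 = 0+0+1+0+0+1+1+0+0+0+0+0+0+1+1 mod 2 = 1
  s[2] = (000111100001111)·(101001110000011) mod 2 = 0+0+0+0+0+1+1+0+0+0+0+0+0+1+1 mod 2 = 0
  s[3] = (000000011111111)·(101001110000011) mod 2 = 0+0+0+0+0+0+0+1+0+0+0+0+0+1+1 mod 2 = 1
Syndrome = 0101
Column i of H is the binary representation of i, so the syndrome is the binary index of the flipped bit.
Read s = 0101 with s[0] as LSB: 0·2^0 + 1·2^1 + 0·2^2 + 1·2^3 = 10.
Error is at bit position 10.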